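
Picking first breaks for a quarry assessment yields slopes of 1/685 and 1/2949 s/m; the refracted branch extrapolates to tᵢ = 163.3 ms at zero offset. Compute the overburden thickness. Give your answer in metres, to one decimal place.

h = tᵢ·V₁·V₂ / (2·√(V₂²−V₁²)).
√(V₂²−V₁²) = √(2949² − 685²) = 2868.3 m/s.
h = 0.1633 s × 685 × 2949 / (2 × 2868.3) = 57.50 m.

57.5 m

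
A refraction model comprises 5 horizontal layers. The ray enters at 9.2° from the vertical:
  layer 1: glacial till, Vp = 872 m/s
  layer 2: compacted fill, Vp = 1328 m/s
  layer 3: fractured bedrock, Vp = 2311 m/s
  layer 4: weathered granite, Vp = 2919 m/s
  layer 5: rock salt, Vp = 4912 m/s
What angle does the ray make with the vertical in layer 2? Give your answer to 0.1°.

14.1°

Snell's law across each interface conserves sin θ / V, so sin θ_2 = V_2·sin θ₁/V₁.
sin θ_2 = 1328 × sin 9.2° / 872 = 0.2435.
θ_2 = arcsin 0.2435 = 14.09°.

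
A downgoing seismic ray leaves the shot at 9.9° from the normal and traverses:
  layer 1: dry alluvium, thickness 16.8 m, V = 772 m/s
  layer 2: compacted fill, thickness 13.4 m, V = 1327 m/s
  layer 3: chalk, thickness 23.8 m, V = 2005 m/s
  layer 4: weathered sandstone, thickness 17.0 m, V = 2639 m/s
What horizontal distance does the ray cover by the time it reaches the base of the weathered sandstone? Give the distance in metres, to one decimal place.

Apply Snell's law at each interface; in layer i the horizontal offset is hᵢ·tan θᵢ.
Layer 1: θ = 9.90°; offset = 16.8·tan 9.90° = 2.932 m.
Layer 2: sin θ = 1327·sin 9.9°/772 = 0.2955, θ = 17.19°; offset = 13.4·tan 17.19° = 4.145 m.
Layer 3: sin θ = 2005·sin 9.9°/772 = 0.4465, θ = 26.52°; offset = 23.8·tan 26.52° = 11.877 m.
Layer 4: sin θ = 2639·sin 9.9°/772 = 0.5877, θ = 36.00°; offset = 17.0·tan 36.00° = 12.349 m.
Total horizontal offset = 31.304 m.

31.3 m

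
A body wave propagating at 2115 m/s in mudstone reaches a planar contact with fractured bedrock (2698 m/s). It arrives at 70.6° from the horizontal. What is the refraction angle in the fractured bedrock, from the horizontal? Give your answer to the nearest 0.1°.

64.9°

Angle from the normal: 90° − 70.6° = 19.4°.
sin θ₁/V₁ = sin θ₂/V₂ ⇒ sin θ₂ = 2698·sin 19.4°/2115 = 2698·0.3322/2115 = 0.4237.
θ₂ = sin⁻¹(0.4237) = 25.07° (from vertical).
From the interface: 90° − 25.07° = 64.93°.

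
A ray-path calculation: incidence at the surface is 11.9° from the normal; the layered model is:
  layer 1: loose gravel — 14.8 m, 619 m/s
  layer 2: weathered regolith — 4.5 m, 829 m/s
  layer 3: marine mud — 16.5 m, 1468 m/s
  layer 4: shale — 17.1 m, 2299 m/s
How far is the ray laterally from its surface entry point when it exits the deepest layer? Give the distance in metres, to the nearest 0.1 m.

p = sin θ₁/V₁ = sin 11.9°/619 = 3.3312e-04 s/m is conserved through the stack.
Layer 1: θ = 11.90°; offset = 14.8·tan 11.90° = 3.119 m.
Layer 2: sin θ = p·829 = 0.2762 → θ = 16.03°; offset = 4.5·tan 16.03° = 1.293 m.
Layer 3: sin θ = p·1468 = 0.4890 → θ = 29.28°; offset = 16.5·tan 29.28° = 9.251 m.
Layer 4: sin θ = p·2299 = 0.7659 → θ = 49.98°; offset = 17.1·tan 49.98° = 20.367 m.
Σ offsets = 34.029 m.

34.0 m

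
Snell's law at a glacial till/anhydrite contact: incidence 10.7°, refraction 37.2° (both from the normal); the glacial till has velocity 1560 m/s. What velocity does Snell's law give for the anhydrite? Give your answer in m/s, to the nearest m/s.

5080 m/s

sin 10.7° = 0.1857; sin 37.2° = 0.6046.
V₂ = V₁·(sin θ₂/sin θ₁) = 1560·(0.6046/0.1857) = 5079.94 m/s.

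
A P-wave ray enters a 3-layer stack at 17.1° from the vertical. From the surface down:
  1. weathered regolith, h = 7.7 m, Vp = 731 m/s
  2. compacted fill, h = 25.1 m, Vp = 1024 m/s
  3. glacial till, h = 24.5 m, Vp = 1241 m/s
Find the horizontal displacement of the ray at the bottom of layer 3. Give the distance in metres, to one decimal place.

27.8 m

Ray parameter p = sin 17.1° / 731 m/s = 4.0224e-04 s/m.
Layer 1: θ = 17.10°; offset = 7.7·tan 17.10° = 2.369 m.
Layer 2: sin θ = p·1024 = 0.4119 → θ = 24.32°; offset = 25.1·tan 24.32° = 11.346 m.
Layer 3: sin θ = p·1241 = 0.4992 → θ = 29.95°; offset = 24.5·tan 29.95° = 14.114 m.
Summing the layer offsets gives 27.829 m.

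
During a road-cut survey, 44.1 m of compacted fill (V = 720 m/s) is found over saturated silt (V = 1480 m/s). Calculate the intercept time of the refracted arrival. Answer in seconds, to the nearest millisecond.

0.107 s

tᵢ = 2h·√(V₂²−V₁²)/(V₁V₂).
√(V₂²−V₁²) = √(1480²−720²) = 1293.1 m/s.
tᵢ = 2·44.1·1293.1/(720·1480) = 0.10703 s.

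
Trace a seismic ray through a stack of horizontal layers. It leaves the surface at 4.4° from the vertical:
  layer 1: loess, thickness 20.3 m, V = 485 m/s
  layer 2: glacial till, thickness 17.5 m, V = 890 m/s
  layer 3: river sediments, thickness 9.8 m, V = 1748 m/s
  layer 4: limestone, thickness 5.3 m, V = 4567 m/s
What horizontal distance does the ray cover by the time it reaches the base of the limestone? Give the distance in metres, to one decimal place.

12.4 m

Ray parameter p = sin 4.4° / 485 m/s = 1.5818e-04 s/m.
Layer 1: θ = 4.40°; offset = 20.3·tan 4.40° = 1.562 m.
Layer 2: sin θ = p·890 = 0.1408 → θ = 8.09°; offset = 17.5·tan 8.09° = 2.488 m.
Layer 3: sin θ = p·1748 = 0.2765 → θ = 16.05°; offset = 9.8·tan 16.05° = 2.820 m.
Layer 4: sin θ = p·4567 = 0.7224 → θ = 46.26°; offset = 5.3·tan 46.26° = 5.537 m.
Σ offsets = 12.408 m.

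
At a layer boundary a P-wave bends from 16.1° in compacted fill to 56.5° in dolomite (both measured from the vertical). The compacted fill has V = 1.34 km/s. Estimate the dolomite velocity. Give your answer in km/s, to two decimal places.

Snell's law: sin 16.1°/V₁ = sin 56.5°/V₂.
V₂ = V₁·sin 56.5°/sin 16.1° = 1.34 × 3.0070 = 4.03 km/s.

4.03 km/s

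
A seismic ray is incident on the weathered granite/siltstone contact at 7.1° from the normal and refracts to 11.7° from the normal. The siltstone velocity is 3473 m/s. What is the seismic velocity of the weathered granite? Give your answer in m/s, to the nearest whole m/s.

sin 7.1° = 0.1236; sin 11.7° = 0.2028.
V₁ = V₂·(sin θ₁/sin θ₂) = 3473·(0.1236/0.2028) = 2116.84 m/s.

2117 m/s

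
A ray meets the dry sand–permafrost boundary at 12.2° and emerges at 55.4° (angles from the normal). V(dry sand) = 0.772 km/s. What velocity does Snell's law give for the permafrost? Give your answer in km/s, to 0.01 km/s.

sin 12.2° = 0.2113; sin 55.4° = 0.8231.
V₂ = V₁·(sin θ₂/sin θ₁) = 0.772·(0.8231/0.2113) = 3.01 km/s.

3.01 km/s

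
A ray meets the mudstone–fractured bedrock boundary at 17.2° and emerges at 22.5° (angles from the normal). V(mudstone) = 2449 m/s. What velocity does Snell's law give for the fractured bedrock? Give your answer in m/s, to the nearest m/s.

3169 m/s

Snell's law: sin 17.2°/V₁ = sin 22.5°/V₂.
V₂ = V₁·sin 22.5°/sin 17.2° = 2449 × 1.2941 = 3169.31 m/s.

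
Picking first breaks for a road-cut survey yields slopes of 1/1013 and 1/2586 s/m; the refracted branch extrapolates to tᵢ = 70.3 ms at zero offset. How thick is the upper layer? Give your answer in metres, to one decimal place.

θ_c = arcsin(1013/2586) = 23.06°; cos θ_c = 0.9201.
tᵢ = 2h cos θ_c/V₁ ⇒ h = tᵢ·V₁/(2 cos θ_c) = 0.0703·1013/(2·0.9201) = 38.70 m.

38.7 m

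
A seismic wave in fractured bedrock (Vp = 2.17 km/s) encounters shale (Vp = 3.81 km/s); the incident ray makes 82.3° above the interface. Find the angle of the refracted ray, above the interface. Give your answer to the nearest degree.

76°

Angle from the normal: 90° − 82.3° = 7.7°.
sin θ₁/V₁ = sin θ₂/V₂ ⇒ sin θ₂ = 3.81·sin 7.7°/2.17 = 3.81·0.1340/2.17 = 0.2352.
θ₂ = sin⁻¹(0.2352) = 13.61° (from vertical).
From the interface: 90° − 13.61° = 76.39°.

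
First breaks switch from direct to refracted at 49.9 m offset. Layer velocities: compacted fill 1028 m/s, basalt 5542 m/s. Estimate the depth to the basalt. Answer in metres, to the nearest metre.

x_cross = 2h·√((V₂+V₁)/(V₂−V₁)) → h = x_cross / (2·√((V₂+V₁)/(V₂−V₁))).
√((V₂+V₁)/(V₂−V₁)) = √((5542+1028)/(5542−1028)) = 1.2064.
h = 49.9 / (2·1.2064) = 20.68 m.

21 m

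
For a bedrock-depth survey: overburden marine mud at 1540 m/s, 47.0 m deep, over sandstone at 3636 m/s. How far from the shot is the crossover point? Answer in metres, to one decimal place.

147.7 m

x_cross = 2h·√((V₂+V₁)/(V₂−V₁)).
(V₂+V₁)/(V₂−V₁) = (3636+1540)/(3636−1540) = 2.4695; √ = 1.5715.
x_cross = 2·47.0·1.5715 = 147.72 m.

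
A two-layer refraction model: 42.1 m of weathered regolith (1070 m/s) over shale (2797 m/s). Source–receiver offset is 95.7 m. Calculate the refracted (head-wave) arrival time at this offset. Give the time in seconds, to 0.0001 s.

0.1069 s

t = x/V₂ + 2h·√(V₂²−V₁²)/(V₁V₂).
√(V₂²−V₁²) = √(2797²−1070²) = 2584.2 m/s; delay term = 2·42.1·2584.2/(1070·2797) = 0.07271 s.
t = 95.7/2797 + 0.07271 = 0.10692 s.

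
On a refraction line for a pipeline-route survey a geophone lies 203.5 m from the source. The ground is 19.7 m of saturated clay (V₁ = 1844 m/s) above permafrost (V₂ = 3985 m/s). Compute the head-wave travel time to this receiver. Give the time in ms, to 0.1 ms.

70.0 ms

θ_c = arcsin(V₁/V₂) = arcsin(1844/3985) = 27.56°, cos θ_c = 0.8865.
Intercept time tᵢ = 2h cos θ_c / V₁ = 2·19.7·0.8865/1844 = 0.01894 s.
t = x/V₂ + tᵢ = 203.5/3985 + 0.01894 = 0.07001 s.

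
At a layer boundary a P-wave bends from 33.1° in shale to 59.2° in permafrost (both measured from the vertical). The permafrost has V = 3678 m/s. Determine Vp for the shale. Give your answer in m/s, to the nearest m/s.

2338 m/s

sin 33.1° = 0.5461; sin 59.2° = 0.8590.
V₁ = V₂·(sin θ₁/sin θ₂) = 3678·(0.5461/0.8590) = 2338.37 m/s.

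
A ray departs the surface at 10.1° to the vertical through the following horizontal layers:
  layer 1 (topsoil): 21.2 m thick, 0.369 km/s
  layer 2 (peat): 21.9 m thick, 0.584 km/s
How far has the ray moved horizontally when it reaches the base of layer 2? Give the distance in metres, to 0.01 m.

10.10 m

p = sin θ₁/V₁ = sin 10.1°/0.369 = 4.7525e-01 s/km is conserved through the stack.
Layer 1: θ = 10.10°; offset = 21.2·tan 10.10° = 3.7763 m.
Layer 2: sin θ = p·0.584 = 0.2775 → θ = 16.11°; offset = 21.9·tan 16.11° = 6.3268 m.
Summing the layer offsets gives 10.1031 m.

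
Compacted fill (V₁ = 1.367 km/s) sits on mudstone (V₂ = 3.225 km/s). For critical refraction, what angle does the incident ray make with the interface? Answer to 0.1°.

Critical incidence: sin θ_c = V₁/V₂ = 1.367/3.225 = 0.4239.
θ_c = arcsin 0.4239 = 25.08°.
Measured from the interface: 90° − 25.08° = 64.92°.

64.9°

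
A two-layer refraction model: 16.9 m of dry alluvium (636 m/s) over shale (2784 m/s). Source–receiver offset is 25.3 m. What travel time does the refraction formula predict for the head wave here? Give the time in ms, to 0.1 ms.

60.8 ms

θ_c = arcsin(V₁/V₂) = arcsin(636/2784) = 13.21°, cos θ_c = 0.9736.
Intercept time tᵢ = 2h cos θ_c / V₁ = 2·16.9·0.9736/636 = 0.05174 s.
t = x/V₂ + tᵢ = 25.3/2784 + 0.05174 = 0.06083 s.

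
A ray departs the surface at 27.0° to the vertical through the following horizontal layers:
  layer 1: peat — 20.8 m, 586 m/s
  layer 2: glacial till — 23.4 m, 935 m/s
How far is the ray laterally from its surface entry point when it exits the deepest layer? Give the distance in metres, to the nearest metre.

p = sin θ₁/V₁ = sin 27.0°/586 = 7.7473e-04 s/m is conserved through the stack.
Layer 1: θ = 27.00°; offset = 20.8·tan 27.00° = 10.598 m.
Layer 2: sin θ = p·935 = 0.7244 → θ = 46.42°; offset = 23.4·tan 46.42° = 24.587 m.
Total horizontal offset = 35.185 m.

35 m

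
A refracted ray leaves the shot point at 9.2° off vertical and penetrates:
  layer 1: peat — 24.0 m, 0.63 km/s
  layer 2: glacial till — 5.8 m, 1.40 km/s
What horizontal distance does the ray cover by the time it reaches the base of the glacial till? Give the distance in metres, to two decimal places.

p = sin θ₁/V₁ = sin 9.2°/0.63 = 2.5378e-01 s/km is conserved through the stack.
Layer 1: θ = 9.20°; offset = 24.0·tan 9.20° = 3.8872 m.
Layer 2: sin θ = p·1.40 = 0.3553 → θ = 20.81°; offset = 5.8·tan 20.81° = 2.2045 m.
Summing the layer offsets gives 6.0917 m.

6.09 m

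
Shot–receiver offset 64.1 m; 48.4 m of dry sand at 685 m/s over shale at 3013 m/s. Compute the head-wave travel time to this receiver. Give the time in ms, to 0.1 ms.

158.9 ms

θ_c = arcsin(V₁/V₂) = arcsin(685/3013) = 13.14°, cos θ_c = 0.9738.
Intercept time tᵢ = 2h cos θ_c / V₁ = 2·48.4·0.9738/685 = 0.13761 s.
t = x/V₂ + tᵢ = 64.1/3013 + 0.13761 = 0.15889 s.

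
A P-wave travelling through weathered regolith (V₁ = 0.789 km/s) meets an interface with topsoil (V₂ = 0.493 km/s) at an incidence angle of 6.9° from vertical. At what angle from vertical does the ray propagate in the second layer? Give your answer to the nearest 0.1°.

Snell's law: sin θ₂ = (V₂/V₁)·sin θ₁ = (0.493/0.789)·sin 6.9° = 0.0751.
θ₂ = sin⁻¹(0.0751) = 4.31° (from vertical).

4.3°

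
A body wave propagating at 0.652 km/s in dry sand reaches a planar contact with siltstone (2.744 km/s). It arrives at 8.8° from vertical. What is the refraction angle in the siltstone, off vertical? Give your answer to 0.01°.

40.08°

Snell's law: sin θ₂ = (V₂/V₁)·sin θ₁ = (2.744/0.652)·sin 8.8° = 0.6439.
θ₂ = sin⁻¹(0.6439) = 40.08° (from vertical).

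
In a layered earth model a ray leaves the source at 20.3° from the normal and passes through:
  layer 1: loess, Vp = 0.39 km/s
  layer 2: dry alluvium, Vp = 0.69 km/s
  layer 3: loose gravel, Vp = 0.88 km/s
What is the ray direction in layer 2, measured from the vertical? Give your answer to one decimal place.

Ray parameter p = sin 20.3° / 0.39 = 8.8958e-01 s/km.
sin θ_2 = p·V_2 = 8.8958e-01 × 0.69 = 0.6138.
θ_2 = 37.87° from the vertical.

37.9°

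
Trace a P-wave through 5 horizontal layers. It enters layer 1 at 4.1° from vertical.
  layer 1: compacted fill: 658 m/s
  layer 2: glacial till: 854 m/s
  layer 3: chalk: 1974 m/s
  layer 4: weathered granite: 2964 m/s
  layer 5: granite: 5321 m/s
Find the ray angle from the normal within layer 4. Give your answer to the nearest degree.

Snell's law across each interface conserves sin θ / V, so sin θ_4 = V_4·sin θ₁/V₁.
sin θ_4 = 2964 × sin 4.1° / 658 = 0.3221.
θ_4 = 18.79° from the vertical.

19°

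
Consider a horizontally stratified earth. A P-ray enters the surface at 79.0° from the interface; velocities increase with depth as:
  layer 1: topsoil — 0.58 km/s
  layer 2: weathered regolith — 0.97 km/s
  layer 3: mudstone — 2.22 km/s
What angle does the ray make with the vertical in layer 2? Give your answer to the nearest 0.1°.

18.6°

From the normal: θ₁ = 90° − 79.0° = 11.0°.
Ray parameter p = sin 11.0° / 0.58 = 3.2898e-01 s/km.
sin θ_2 = p·V_2 = 3.2898e-01 × 0.97 = 0.3191.
θ_2 = 18.61° from the vertical.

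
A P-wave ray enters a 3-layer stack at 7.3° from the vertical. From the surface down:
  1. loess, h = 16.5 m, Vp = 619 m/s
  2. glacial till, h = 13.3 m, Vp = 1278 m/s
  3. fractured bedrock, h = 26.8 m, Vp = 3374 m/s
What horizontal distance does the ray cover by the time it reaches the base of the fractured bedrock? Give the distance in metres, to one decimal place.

31.5 m

Ray parameter p = sin 7.3° / 619 m/s = 2.0527e-04 s/m.
Layer 1: θ = 7.30°; offset = 16.5·tan 7.30° = 2.114 m.
Layer 2: sin θ = p·1278 = 0.2623 → θ = 15.21°; offset = 13.3·tan 15.21° = 3.616 m.
Layer 3: sin θ = p·3374 = 0.6926 → θ = 43.84°; offset = 26.8·tan 43.84° = 25.732 m.
Summing the layer offsets gives 31.462 m.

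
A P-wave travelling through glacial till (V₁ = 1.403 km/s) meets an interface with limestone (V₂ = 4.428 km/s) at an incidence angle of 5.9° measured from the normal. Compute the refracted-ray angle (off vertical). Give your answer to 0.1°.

sin θ₁/V₁ = sin θ₂/V₂ ⇒ sin θ₂ = 4.428·sin 5.9°/1.403 = 4.428·0.1028/1.403 = 0.3244.
θ₂ = arcsin 0.3244 = 18.93° from the normal.

18.9°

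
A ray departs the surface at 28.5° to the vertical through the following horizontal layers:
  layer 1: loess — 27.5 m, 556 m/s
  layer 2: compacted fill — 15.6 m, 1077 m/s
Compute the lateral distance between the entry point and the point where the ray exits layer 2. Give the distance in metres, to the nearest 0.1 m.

p = sin θ₁/V₁ = sin 28.5°/556 = 8.5820e-04 s/m is conserved through the stack.
Layer 1: θ = 28.50°; offset = 27.5·tan 28.50° = 14.931 m.
Layer 2: sin θ = p·1077 = 0.9243 → θ = 67.56°; offset = 15.6·tan 67.56° = 37.774 m.
Summing the layer offsets gives 52.705 m.

52.7 m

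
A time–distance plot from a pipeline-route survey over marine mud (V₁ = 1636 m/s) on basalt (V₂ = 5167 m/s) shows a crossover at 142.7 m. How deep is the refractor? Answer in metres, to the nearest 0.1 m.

x_cross = 2h·√((V₂+V₁)/(V₂−V₁)) → h = x_cross / (2·√((V₂+V₁)/(V₂−V₁))).
√((V₂+V₁)/(V₂−V₁)) = √((5167+1636)/(5167−1636)) = 1.3880.
h = 142.7 / (2·1.3880) = 51.40 m.

51.4 m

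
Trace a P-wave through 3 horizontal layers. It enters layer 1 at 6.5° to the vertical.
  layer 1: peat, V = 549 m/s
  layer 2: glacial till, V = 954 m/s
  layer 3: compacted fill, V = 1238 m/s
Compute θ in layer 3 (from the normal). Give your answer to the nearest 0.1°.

14.8°

Ray parameter p = sin 6.5° / 549 = 2.0620e-04 s/m.
sin θ_3 = p·V_3 = 2.0620e-04 × 1238 = 0.2553.
θ_3 = arcsin 0.2553 = 14.79°.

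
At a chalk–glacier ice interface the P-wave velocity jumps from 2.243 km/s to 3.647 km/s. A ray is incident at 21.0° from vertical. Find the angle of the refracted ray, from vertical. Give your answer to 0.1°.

35.6°

Snell's law: sin θ₂ = (V₂/V₁)·sin θ₁ = (3.647/2.243)·sin 21.0° = 0.5827.
θ₂ = arcsin 0.5827 = 35.64° from the normal.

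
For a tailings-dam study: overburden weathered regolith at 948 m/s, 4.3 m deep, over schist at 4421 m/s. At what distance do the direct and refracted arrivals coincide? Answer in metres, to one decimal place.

10.7 m

x_cross = 2h·√((V₂+V₁)/(V₂−V₁)).
(V₂+V₁)/(V₂−V₁) = (4421+948)/(4421−948) = 1.5459; √ = 1.2434.
x_cross = 2·4.3·1.2434 = 10.69 m.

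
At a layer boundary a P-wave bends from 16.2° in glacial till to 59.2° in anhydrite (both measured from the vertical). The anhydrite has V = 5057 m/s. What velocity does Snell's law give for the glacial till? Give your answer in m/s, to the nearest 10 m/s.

Snell's law: sin 16.2°/V₁ = sin 59.2°/V₂.
V₁ = V₂·sin 16.2°/sin 59.2° = 5057 × 0.3248 = 1642.52 m/s.

1640 m/s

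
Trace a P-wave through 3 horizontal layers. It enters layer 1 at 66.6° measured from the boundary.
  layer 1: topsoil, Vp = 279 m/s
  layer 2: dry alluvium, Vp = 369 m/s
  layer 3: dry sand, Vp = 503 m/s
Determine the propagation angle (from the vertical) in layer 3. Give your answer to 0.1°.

From the normal: θ₁ = 90° − 66.6° = 23.4°.
Ray parameter p = sin 23.4° / 279 = 1.4235e-03 s/m.
sin θ_3 = p·V_3 = 1.4235e-03 × 503 = 0.7160.
θ_3 = 45.73° from the vertical.

45.7°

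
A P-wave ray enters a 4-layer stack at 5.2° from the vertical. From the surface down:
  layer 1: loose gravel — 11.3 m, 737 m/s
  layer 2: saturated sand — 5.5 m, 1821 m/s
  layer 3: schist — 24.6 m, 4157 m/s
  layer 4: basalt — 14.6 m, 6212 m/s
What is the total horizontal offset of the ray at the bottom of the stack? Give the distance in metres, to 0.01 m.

Ray parameter p = sin 5.2° / 737 m/s = 1.2298e-04 s/m.
Layer 1: θ = 5.20°; offset = 11.3·tan 5.20° = 1.0284 m.
Layer 2: sin θ = p·1821 = 0.2239 → θ = 12.94°; offset = 5.5·tan 12.94° = 1.2638 m.
Layer 3: sin θ = p·4157 = 0.5112 → θ = 30.74°; offset = 24.6·tan 30.74° = 14.6321 m.
Layer 4: sin θ = p·6212 = 0.7639 → θ = 49.81°; offset = 14.6·tan 49.81° = 17.2835 m.
Total horizontal offset = 34.2078 m.

34.21 m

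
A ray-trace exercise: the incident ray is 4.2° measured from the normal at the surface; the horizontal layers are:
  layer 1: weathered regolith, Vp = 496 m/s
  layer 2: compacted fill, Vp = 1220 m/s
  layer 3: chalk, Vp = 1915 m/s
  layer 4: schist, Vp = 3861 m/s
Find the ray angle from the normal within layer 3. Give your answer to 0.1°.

Ray parameter p = sin 4.2° / 496 = 1.4766e-04 s/m.
sin θ_3 = p·V_3 = 1.4766e-04 × 1915 = 0.2828.
θ_3 = 16.43° from the vertical.

16.4°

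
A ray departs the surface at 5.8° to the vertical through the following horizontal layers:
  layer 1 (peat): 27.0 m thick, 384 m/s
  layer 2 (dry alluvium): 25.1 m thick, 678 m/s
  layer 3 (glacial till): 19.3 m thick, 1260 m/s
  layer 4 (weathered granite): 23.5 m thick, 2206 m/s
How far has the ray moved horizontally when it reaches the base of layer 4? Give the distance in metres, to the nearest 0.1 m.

30.8 m

Apply Snell's law at each interface; in layer i the horizontal offset is hᵢ·tan θᵢ.
Layer 1: θ = 5.80°; offset = 27.0·tan 5.80° = 2.743 m.
Layer 2: sin θ = 678·sin 5.8°/384 = 0.1784, θ = 10.28°; offset = 25.1·tan 10.28° = 4.552 m.
Layer 3: sin θ = 1260·sin 5.8°/384 = 0.3316, θ = 19.37°; offset = 19.3·tan 19.37° = 6.783 m.
Layer 4: sin θ = 2206·sin 5.8°/384 = 0.5805, θ = 35.49°; offset = 23.5·tan 35.49° = 16.756 m.
Σ offsets = 30.833 m.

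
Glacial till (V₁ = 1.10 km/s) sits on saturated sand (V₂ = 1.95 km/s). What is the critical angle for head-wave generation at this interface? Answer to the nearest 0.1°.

Critical incidence: sin θ_c = V₁/V₂ = 1.10/1.95 = 0.5641.
θ_c = arcsin 0.5641 = 34.34°.

34.3°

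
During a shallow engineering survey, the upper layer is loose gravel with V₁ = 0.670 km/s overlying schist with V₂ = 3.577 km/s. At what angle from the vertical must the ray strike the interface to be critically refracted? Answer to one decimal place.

Critical incidence: sin θ_c = V₁/V₂ = 0.670/3.577 = 0.1873.
θ_c = arcsin 0.1873 = 10.80°.

10.8°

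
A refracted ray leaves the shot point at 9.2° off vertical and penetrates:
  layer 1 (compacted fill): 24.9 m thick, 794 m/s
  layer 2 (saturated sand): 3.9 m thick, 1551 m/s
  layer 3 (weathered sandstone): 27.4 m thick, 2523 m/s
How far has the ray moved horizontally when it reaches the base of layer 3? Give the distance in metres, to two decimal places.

Apply Snell's law at each interface; in layer i the horizontal offset is hᵢ·tan θᵢ.
Layer 1: θ = 9.20°; offset = 24.9·tan 9.20° = 4.0329 m.
Layer 2: sin θ = 1551·sin 9.2°/794 = 0.3123, θ = 18.20°; offset = 3.9·tan 18.20° = 1.2822 m.
Layer 3: sin θ = 2523·sin 9.2°/794 = 0.5080, θ = 30.53°; offset = 27.4·tan 30.53° = 16.1611 m.
Σ offsets = 21.4762 m.

21.48 m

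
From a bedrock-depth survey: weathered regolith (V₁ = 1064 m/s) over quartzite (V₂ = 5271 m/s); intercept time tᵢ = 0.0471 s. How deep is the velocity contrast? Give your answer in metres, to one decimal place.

θ_c = arcsin(1064/5271) = 11.65°; cos θ_c = 0.9794.
tᵢ = 2h cos θ_c/V₁ ⇒ h = tᵢ·V₁/(2 cos θ_c) = 0.0471·1064/(2·0.9794) = 25.58 m.

25.6 m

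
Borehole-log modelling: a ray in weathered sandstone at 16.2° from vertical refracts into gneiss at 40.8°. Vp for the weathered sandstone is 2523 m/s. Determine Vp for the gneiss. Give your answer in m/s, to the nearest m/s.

Snell's law: sin 16.2°/V₁ = sin 40.8°/V₂.
V₂ = V₁·sin 40.8°/sin 16.2° = 2523 × 2.3421 = 5909.08 m/s.

5909 m/s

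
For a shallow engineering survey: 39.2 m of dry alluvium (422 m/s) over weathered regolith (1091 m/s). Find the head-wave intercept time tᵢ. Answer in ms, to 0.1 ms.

171.3 ms

θ_c = arcsin(V₁/V₂) = arcsin(422/1091) = 22.76°; cos θ_c = 0.9222.
tᵢ = 2h·cos θ_c / V₁ = 2·39.2·0.9222 / 422 = 0.17132 s.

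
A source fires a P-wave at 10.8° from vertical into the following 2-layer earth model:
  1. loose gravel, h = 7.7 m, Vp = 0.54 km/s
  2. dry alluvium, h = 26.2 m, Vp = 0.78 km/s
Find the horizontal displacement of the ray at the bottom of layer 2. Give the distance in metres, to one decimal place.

8.8 m

Apply Snell's law at each interface; in layer i the horizontal offset is hᵢ·tan θᵢ.
Layer 1: θ = 10.80°; offset = 7.7·tan 10.80° = 1.469 m.
Layer 2: sin θ = 0.78·sin 10.8°/0.54 = 0.2707, θ = 15.70°; offset = 26.2·tan 15.70° = 7.366 m.
Total horizontal offset = 8.835 m.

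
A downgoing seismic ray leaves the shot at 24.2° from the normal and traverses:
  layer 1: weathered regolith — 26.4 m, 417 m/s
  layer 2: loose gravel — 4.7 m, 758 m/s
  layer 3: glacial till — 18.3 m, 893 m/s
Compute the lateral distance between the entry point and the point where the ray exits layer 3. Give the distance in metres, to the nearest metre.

51 m

p = sin θ₁/V₁ = sin 24.2°/417 = 9.8303e-04 s/m is conserved through the stack.
Layer 1: θ = 24.20°; offset = 26.4·tan 24.20° = 11.865 m.
Layer 2: sin θ = p·758 = 0.7451 → θ = 48.17°; offset = 4.7·tan 48.17° = 5.251 m.
Layer 3: sin θ = p·893 = 0.8778 → θ = 61.38°; offset = 18.3·tan 61.38° = 33.542 m.
Summing the layer offsets gives 50.657 m.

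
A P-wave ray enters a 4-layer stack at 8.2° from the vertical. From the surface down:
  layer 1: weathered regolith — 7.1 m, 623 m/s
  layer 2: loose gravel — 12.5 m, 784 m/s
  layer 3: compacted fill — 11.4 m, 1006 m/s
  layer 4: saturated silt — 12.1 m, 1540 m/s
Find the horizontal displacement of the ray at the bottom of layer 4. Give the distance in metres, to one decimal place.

10.6 m

Apply Snell's law at each interface; in layer i the horizontal offset is hᵢ·tan θᵢ.
Layer 1: θ = 8.20°; offset = 7.1·tan 8.20° = 1.023 m.
Layer 2: sin θ = 784·sin 8.2°/623 = 0.1795, θ = 10.34°; offset = 12.5·tan 10.34° = 2.281 m.
Layer 3: sin θ = 1006·sin 8.2°/623 = 0.2303, θ = 13.32°; offset = 11.4·tan 13.32° = 2.698 m.
Layer 4: sin θ = 1540·sin 8.2°/623 = 0.3526, θ = 20.64°; offset = 12.1·tan 20.64° = 4.559 m.
Summing the layer offsets gives 10.561 m.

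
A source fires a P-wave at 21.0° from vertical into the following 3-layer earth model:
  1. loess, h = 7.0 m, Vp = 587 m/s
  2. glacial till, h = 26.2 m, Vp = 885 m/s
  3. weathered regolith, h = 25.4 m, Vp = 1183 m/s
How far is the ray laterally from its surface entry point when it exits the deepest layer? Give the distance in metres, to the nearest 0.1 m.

46.0 m

Ray parameter p = sin 21.0° / 587 m/s = 6.1051e-04 s/m.
Layer 1: θ = 21.00°; offset = 7.0·tan 21.00° = 2.687 m.
Layer 2: sin θ = p·885 = 0.5403 → θ = 32.70°; offset = 26.2·tan 32.70° = 16.823 m.
Layer 3: sin θ = p·1183 = 0.7222 → θ = 46.24°; offset = 25.4·tan 46.24° = 26.523 m.
Σ offsets = 46.033 m.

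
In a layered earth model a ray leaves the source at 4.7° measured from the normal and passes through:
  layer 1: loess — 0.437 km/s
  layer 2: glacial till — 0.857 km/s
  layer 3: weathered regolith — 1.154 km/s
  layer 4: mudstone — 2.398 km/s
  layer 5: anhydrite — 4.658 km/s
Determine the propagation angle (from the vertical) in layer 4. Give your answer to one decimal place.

Ray parameter p = sin 4.7° / 0.437 = 1.8750e-01 s/km.
sin θ_4 = p·V_4 = 1.8750e-01 × 2.398 = 0.4496.
θ_4 = arcsin 0.4496 = 26.72°.

26.7°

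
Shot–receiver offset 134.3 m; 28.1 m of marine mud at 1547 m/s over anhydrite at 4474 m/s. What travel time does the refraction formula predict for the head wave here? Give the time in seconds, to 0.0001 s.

0.0641 s

θ_c = arcsin(V₁/V₂) = arcsin(1547/4474) = 20.23°, cos θ_c = 0.9383.
Intercept time tᵢ = 2h cos θ_c / V₁ = 2·28.1·0.9383/1547 = 0.03409 s.
t = x/V₂ + tᵢ = 134.3/4474 + 0.03409 = 0.06411 s.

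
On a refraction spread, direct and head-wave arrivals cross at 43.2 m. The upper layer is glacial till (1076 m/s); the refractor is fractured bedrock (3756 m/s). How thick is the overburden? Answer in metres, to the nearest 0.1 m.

h = (x_cross/2)·√((V₂−V₁)/(V₂+V₁)).
(V₂−V₁)/(V₂+V₁) = (3756−1076)/(3756+1076) = 0.5546; √ = 0.7447.
h = (43.2/2)·0.7447 = 16.09 m.

16.1 m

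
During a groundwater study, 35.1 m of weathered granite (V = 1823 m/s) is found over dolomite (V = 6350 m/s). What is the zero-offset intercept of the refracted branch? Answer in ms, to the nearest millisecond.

37 ms

θ_c = arcsin(V₁/V₂) = arcsin(1823/6350) = 16.68°; cos θ_c = 0.9579.
tᵢ = 2h·cos θ_c / V₁ = 2·35.1·0.9579 / 1823 = 0.03689 s.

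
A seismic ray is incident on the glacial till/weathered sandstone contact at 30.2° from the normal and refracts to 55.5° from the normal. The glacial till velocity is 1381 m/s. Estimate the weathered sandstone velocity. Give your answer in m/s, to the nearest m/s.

2263 m/s

sin 30.2° = 0.5030; sin 55.5° = 0.8241.
V₂ = V₁·(sin θ₂/sin θ₁) = 1381·(0.8241/0.5030) = 2262.57 m/s.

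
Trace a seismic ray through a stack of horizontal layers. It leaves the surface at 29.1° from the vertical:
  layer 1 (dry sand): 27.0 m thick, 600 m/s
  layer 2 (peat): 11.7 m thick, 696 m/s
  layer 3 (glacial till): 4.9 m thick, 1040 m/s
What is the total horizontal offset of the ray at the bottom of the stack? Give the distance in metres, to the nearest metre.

31 m

Apply Snell's law at each interface; in layer i the horizontal offset is hᵢ·tan θᵢ.
Layer 1: θ = 29.10°; offset = 27.0·tan 29.10° = 15.028 m.
Layer 2: sin θ = 696·sin 29.1°/600 = 0.5641, θ = 34.34°; offset = 11.7·tan 34.34° = 7.994 m.
Layer 3: sin θ = 1040·sin 29.1°/600 = 0.8430, θ = 57.46°; offset = 4.9·tan 57.46° = 7.679 m.
Total horizontal offset = 30.701 m.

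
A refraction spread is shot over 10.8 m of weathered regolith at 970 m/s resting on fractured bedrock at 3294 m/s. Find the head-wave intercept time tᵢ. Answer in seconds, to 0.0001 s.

θ_c = arcsin(V₁/V₂) = arcsin(970/3294) = 17.13°; cos θ_c = 0.9557.
tᵢ = 2h·cos θ_c / V₁ = 2·10.8·0.9557 / 970 = 0.02128 s.

0.0213 s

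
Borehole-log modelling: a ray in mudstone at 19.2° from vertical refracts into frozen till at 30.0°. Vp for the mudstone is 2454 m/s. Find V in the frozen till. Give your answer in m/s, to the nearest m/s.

sin 19.2° = 0.3289; sin 30.0° = 0.5000.
V₂ = V₁·(sin θ₂/sin θ₁) = 2454·(0.5000/0.3289) = 3731.00 m/s.

3731 m/s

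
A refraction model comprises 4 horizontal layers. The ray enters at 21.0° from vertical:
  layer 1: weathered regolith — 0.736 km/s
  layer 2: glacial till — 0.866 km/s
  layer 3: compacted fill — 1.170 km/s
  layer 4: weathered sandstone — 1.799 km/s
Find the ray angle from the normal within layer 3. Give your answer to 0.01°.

Ray parameter p = sin 21.0° / 0.736 = 4.8691e-01 s/km.
sin θ_3 = p·V_3 = 4.8691e-01 × 1.170 = 0.5697.
θ_3 = 34.73° from the vertical.

34.73°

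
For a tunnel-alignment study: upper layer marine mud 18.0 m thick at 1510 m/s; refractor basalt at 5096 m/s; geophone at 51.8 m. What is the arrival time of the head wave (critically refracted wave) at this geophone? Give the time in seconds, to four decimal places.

0.0329 s

θ_c = arcsin(V₁/V₂) = arcsin(1510/5096) = 17.24°, cos θ_c = 0.9551.
Intercept time tᵢ = 2h cos θ_c / V₁ = 2·18.0·0.9551/1510 = 0.02277 s.
t = x/V₂ + tᵢ = 51.8/5096 + 0.02277 = 0.03294 s.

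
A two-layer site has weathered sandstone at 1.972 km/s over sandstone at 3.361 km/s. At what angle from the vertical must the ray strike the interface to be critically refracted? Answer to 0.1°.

35.9°

Critical incidence: sin θ_c = V₁/V₂ = 1.972/3.361 = 0.5867.
θ_c = arcsin 0.5867 = 35.93°.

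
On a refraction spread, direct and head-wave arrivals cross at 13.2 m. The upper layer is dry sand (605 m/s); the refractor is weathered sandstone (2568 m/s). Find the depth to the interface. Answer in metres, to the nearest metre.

5 m

h = (x_cross/2)·√((V₂−V₁)/(V₂+V₁)).
(V₂−V₁)/(V₂+V₁) = (2568−605)/(2568+605) = 0.6187; √ = 0.7865.
h = (13.2/2)·0.7865 = 5.19 m.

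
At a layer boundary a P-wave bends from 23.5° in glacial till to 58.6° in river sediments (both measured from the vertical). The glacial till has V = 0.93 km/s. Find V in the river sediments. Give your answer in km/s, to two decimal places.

1.99 km/s

Snell's law: sin 23.5°/V₁ = sin 58.6°/V₂.
V₂ = V₁·sin 58.6°/sin 23.5° = 0.93 × 2.1406 = 1.99 km/s.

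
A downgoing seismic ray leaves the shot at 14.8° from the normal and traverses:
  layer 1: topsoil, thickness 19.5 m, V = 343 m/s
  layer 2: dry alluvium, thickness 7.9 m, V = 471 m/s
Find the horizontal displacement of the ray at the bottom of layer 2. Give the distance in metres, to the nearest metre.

p = sin θ₁/V₁ = sin 14.8°/343 = 7.4474e-04 s/m is conserved through the stack.
Layer 1: θ = 14.80°; offset = 19.5·tan 14.80° = 5.152 m.
Layer 2: sin θ = p·471 = 0.3508 → θ = 20.53°; offset = 7.9·tan 20.53° = 2.959 m.
Σ offsets = 8.111 m.

8 m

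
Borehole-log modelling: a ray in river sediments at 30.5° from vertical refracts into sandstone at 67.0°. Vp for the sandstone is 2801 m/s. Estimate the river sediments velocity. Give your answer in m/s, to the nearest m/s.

1544 m/s

Snell's law: sin 30.5°/V₁ = sin 67.0°/V₂.
V₁ = V₂·sin 30.5°/sin 67.0° = 2801 × 0.5514 = 1544.39 m/s.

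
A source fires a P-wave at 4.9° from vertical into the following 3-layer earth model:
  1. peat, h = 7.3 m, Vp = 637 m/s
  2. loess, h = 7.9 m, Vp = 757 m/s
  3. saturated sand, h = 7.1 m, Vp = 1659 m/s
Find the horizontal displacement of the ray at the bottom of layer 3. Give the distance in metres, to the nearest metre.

3 m

Apply Snell's law at each interface; in layer i the horizontal offset is hᵢ·tan θᵢ.
Layer 1: θ = 4.90°; offset = 7.3·tan 4.90° = 0.626 m.
Layer 2: sin θ = 757·sin 4.9°/637 = 0.1015, θ = 5.83°; offset = 7.9·tan 5.83° = 0.806 m.
Layer 3: sin θ = 1659·sin 4.9°/637 = 0.2225, θ = 12.85°; offset = 7.1·tan 12.85° = 1.620 m.
Σ offsets = 3.052 m.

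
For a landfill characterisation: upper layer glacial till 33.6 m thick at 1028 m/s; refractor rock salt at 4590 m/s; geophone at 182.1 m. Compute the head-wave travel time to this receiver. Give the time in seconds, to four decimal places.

θ_c = arcsin(V₁/V₂) = arcsin(1028/4590) = 12.94°, cos θ_c = 0.9746.
Intercept time tᵢ = 2h cos θ_c / V₁ = 2·33.6·0.9746/1028 = 0.06371 s.
t = x/V₂ + tᵢ = 182.1/4590 + 0.06371 = 0.10338 s.

0.1034 s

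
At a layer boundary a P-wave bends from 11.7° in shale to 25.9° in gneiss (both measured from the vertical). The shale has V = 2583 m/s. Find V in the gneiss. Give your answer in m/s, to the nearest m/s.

5564 m/s

Snell's law: sin 11.7°/V₁ = sin 25.9°/V₂.
V₂ = V₁·sin 25.9°/sin 11.7° = 2583 × 2.1540 = 5563.76 m/s.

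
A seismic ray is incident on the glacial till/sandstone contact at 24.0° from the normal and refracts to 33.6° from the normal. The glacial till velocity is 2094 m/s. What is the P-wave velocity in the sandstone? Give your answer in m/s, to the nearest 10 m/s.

sin 24.0° = 0.4067; sin 33.6° = 0.5534.
V₂ = V₁·(sin θ₂/sin θ₁) = 2094·(0.5534/0.4067) = 2849.02 m/s.

2850 m/s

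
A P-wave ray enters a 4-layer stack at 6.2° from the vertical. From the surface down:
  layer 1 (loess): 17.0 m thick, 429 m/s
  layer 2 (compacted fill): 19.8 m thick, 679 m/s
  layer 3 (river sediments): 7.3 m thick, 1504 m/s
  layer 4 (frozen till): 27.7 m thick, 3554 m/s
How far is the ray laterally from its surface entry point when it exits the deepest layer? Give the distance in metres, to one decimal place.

63.8 m

Apply Snell's law at each interface; in layer i the horizontal offset is hᵢ·tan θᵢ.
Layer 1: θ = 6.20°; offset = 17.0·tan 6.20° = 1.847 m.
Layer 2: sin θ = 679·sin 6.2°/429 = 0.1709, θ = 9.84°; offset = 19.8·tan 9.84° = 3.435 m.
Layer 3: sin θ = 1504·sin 6.2°/429 = 0.3786, θ = 22.25°; offset = 7.3·tan 22.25° = 2.986 m.
Layer 4: sin θ = 3554·sin 6.2°/429 = 0.8947, θ = 63.47°; offset = 27.7·tan 63.47° = 55.487 m.
Σ offsets = 63.755 m.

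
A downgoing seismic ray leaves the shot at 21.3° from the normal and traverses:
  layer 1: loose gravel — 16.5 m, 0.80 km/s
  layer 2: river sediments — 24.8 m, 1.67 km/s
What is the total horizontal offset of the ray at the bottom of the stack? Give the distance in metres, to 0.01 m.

p = sin θ₁/V₁ = sin 21.3°/0.80 = 4.5406e-01 s/km is conserved through the stack.
Layer 1: θ = 21.30°; offset = 16.5·tan 21.30° = 6.4331 m.
Layer 2: sin θ = p·1.67 = 0.7583 → θ = 49.31°; offset = 24.8·tan 49.31° = 28.8463 m.
Summing the layer offsets gives 35.2794 m.

35.28 m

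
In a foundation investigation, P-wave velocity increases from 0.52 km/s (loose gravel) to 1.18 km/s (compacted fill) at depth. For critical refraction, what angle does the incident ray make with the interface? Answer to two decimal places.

63.85°

Critical incidence: sin θ_c = V₁/V₂ = 0.52/1.18 = 0.4407.
θ_c = arcsin 0.4407 = 26.15°.
Measured from the interface: 90° − 26.15° = 63.85°.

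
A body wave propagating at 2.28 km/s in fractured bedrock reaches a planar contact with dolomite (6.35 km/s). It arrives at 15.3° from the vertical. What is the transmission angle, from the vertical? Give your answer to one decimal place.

47.3°

Snell's law: sin θ₂ = (V₂/V₁)·sin θ₁ = (6.35/2.28)·sin 15.3° = 0.7349.
θ₂ = arcsin 0.7349 = 47.30° from the normal.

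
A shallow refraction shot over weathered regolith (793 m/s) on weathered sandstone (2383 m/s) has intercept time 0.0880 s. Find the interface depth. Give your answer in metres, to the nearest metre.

37 m

h = tᵢ·V₁·V₂ / (2·√(V₂²−V₁²)).
√(V₂²−V₁²) = √(2383² − 793²) = 2247.2 m/s.
h = 0.088 s × 793 × 2383 / (2 × 2247.2) = 37.00 m.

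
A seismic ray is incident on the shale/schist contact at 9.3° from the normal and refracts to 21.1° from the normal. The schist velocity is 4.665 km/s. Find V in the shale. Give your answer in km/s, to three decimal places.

Snell's law: sin 9.3°/V₁ = sin 21.1°/V₂.
V₁ = V₂·sin 9.3°/sin 21.1° = 4.665 × 0.4489 = 2.094 km/s.

2.094 km/s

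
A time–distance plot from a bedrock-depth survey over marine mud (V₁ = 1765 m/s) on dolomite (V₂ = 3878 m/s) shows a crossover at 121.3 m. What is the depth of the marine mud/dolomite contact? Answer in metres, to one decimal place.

37.1 m

x_cross = 2h·√((V₂+V₁)/(V₂−V₁)) → h = x_cross / (2·√((V₂+V₁)/(V₂−V₁))).
√((V₂+V₁)/(V₂−V₁)) = √((3878+1765)/(3878−1765)) = 1.6342.
h = 121.3 / (2·1.6342) = 37.11 m.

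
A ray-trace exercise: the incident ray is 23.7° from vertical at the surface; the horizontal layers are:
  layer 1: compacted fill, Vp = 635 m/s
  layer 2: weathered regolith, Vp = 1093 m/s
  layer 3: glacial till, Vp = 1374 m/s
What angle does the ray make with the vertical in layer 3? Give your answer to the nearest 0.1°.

60.4°

Snell's law across each interface conserves sin θ / V, so sin θ_3 = V_3·sin θ₁/V₁.
sin θ_3 = 1374 × sin 23.7° / 635 = 0.8697.
θ_3 = arcsin 0.8697 = 60.43°.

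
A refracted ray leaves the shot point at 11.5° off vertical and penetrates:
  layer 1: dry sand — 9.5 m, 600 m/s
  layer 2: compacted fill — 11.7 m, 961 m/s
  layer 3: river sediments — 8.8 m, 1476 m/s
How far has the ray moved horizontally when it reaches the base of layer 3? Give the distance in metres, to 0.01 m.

10.83 m

Apply Snell's law at each interface; in layer i the horizontal offset is hᵢ·tan θᵢ.
Layer 1: θ = 11.50°; offset = 9.5·tan 11.50° = 1.9328 m.
Layer 2: sin θ = 961·sin 11.5°/600 = 0.3193, θ = 18.62°; offset = 11.7·tan 18.62° = 3.9425 m.
Layer 3: sin θ = 1476·sin 11.5°/600 = 0.4904, θ = 29.37°; offset = 8.8·tan 29.37° = 4.9524 m.
Σ offsets = 10.8277 m.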